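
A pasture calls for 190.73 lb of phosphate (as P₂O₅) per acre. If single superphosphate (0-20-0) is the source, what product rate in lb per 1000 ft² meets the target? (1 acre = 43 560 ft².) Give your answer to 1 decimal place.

Product per acre = 190.73 / 20% = 953.65 lb.
Convert to per 1000 ft²: 953.65 × 0.0229568 = 21.8928 lb.

21.9 lb of product per thousand sq ft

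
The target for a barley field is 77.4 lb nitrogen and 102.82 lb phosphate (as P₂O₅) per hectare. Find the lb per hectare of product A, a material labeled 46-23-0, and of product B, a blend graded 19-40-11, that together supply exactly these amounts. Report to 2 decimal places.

81.43 lb product A, 210.23 lb product B

Let a = lb of product A, b = lb of product B (per hectare).
N: 0.46·a + 0.19·b = 77.4
P₂O₅: 0.23·a + 0.4·b = 102.82
Solving simultaneously: a = 81.4269, b = 210.2295.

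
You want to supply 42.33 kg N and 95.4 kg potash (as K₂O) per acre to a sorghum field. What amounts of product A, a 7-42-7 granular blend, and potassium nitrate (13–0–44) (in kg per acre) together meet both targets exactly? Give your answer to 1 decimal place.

With a, b = kg per acre of product A and potassium nitrate:
N: 0.07·a + 0.13·b = 42.33
K₂O: 0.07·a + 0.44·b = 95.4
Eliminate a: (row1) − 0.07/0.07·(row2) → -0.31·b = -53.07, so b = 171.194.
Back-substitute: a = (42.33 − 0.13·171.194) / 0.07 = 286.783.

286.8 kg product A, 171.2 kg potassium nitrate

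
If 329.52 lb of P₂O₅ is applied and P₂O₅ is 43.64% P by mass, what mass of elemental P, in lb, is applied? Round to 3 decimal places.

143.803 lb P

P = 329.52 × 0.4364 = 143.8025 lb.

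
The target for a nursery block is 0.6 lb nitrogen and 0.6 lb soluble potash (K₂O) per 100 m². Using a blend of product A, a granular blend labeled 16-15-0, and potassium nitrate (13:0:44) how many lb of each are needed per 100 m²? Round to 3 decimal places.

2.642 lb product A, 1.364 lb potassium nitrate

Per-100 m² balance (a = product A, b = potassium nitrate):
N: 0.16·a + 0.13·b = 0.6
K₂O: 0·a + 0.44·b = 0.6
Solving simultaneously: a = 2.64205, b = 1.36364.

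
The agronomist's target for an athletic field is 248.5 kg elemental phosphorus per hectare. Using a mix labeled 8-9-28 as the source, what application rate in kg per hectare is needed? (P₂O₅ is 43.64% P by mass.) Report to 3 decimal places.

6327.019 kg of product per hectare

As P₂O₅: 248.5 / 0.4364 = 569.432 kg per hectare.
Product per hectare = 569.432 / 9% = 6327.01904 kg.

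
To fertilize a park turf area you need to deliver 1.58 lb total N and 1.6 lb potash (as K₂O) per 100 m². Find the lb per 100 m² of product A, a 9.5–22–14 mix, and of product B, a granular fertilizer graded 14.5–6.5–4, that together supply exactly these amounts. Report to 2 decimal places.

10.23 lb product A, 4.19 lb product B

Per-100 m² balance (a = product A, b = product B):
N: 0.095·a + 0.145·b = 1.58
K₂O: 0.14·a + 0.04·b = 1.6
Eliminate a: (row1) − 0.095/0.14·(row2) → 0.117857·b = 0.494286, so b = 4.19394.
Back-substitute: a = (1.58 − 0.145·4.19394) / 0.095 = 10.2303.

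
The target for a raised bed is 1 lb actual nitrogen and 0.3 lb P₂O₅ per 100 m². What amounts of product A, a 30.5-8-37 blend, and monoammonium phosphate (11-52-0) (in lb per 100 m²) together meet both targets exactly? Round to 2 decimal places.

3.25 lb product A, 0.08 lb monoammonium phosphate

Per-100 m² balance (a = product A, b = monoammonium phosphate):
N: 0.305·a + 0.11·b = 1
P₂O₅: 0.08·a + 0.52·b = 0.3
Eliminate b: (row1) − 0.11/0.52·(row2) → 0.288077·a = 0.936538, so a = 3.251.
Then b = (0.3 − 0.08·3.251) / 0.52 = 0.076769.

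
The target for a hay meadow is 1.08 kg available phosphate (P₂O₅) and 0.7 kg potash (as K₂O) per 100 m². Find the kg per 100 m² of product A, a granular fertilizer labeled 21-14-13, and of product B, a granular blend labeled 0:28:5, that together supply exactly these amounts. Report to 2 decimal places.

Per-100 m² balance (a = product A, b = product B):
P₂O₅: 0.14·a + 0.28·b = 1.08
K₂O: 0.13·a + 0.05·b = 0.7
From row1: a = (1.08 − 0.28·b) / 0.14.
Into row2: 0.13·(1.08 − 0.28·b)/0.14 + 0.05·b = 0.7 → b = 1.44218, a = 4.82993.

4.83 kg product A, 1.44 kg product B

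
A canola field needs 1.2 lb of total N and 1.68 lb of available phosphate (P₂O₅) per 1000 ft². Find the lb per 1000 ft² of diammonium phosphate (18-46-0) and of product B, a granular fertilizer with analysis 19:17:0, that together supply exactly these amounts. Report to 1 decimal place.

With a, b = lb per 1000 ft² of diammonium phosphate and product B:
N: 0.18·a + 0.19·b = 1.2
P₂O₅: 0.46·a + 0.17·b = 1.68
Eliminate b: (row1) − 0.19/0.17·(row2) → -0.334118·a = -0.677647, so a = 2.02817.
Then b = (1.68 − 0.46·2.02817) / 0.17 = 4.39437.

2.0 lb diammonium phosphate, 4.4 lb product B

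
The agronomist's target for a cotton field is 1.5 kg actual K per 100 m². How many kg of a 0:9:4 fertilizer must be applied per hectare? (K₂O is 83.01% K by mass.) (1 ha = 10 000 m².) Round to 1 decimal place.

4517.5 kg of product per hectare

As K₂O: 1.5 / 0.8301 = 1.80701 kg per 100 m².
Product per 100 m² = 1.80701 / 4% = 45.1753 kg.
Convert to per hectare: 45.1753 × 100 = 4517.53 kg.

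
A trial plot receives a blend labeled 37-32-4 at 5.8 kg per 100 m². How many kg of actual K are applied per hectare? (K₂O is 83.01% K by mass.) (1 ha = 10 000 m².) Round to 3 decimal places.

19.258 kg K per hectare

K₂O per 100 m² = 5.8 × 4% = 0.232 kg.
Elemental K = 0.232 × 0.8301 = 0.192583 kg per 100 m².
Convert to per hectare: 0.192583 × 100 = 19.2583 kg.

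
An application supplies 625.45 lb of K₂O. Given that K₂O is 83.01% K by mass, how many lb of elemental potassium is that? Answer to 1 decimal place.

519.2 lb K

K = 625.45 × 0.8301 = 519.186 lb.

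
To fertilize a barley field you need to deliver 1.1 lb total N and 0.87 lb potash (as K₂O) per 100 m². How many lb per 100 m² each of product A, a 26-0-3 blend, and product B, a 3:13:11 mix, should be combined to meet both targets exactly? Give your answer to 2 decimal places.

Let a = lb of product A, b = lb of product B (per 100 m²).
N: 0.26·a + 0.03·b = 1.1
K₂O: 0.03·a + 0.11·b = 0.87
Eliminate b: (row1) − 0.03/0.11·(row2) → 0.251818·a = 0.862727, so a = 3.42599.
Then b = (0.87 − 0.03·3.42599) / 0.11 = 6.97473.

3.43 lb product A, 6.97 lb product B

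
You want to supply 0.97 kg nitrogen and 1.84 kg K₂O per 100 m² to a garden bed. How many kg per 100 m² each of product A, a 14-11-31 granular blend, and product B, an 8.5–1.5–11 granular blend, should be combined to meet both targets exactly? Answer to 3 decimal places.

4.539 kg product A, 3.936 kg product B

Let a = kg of product A, b = kg of product B (per 100 m²).
N: 0.14·a + 0.085·b = 0.97
K₂O: 0.31·a + 0.11·b = 1.84
Solving simultaneously: a = 4.53881, b = 3.93607.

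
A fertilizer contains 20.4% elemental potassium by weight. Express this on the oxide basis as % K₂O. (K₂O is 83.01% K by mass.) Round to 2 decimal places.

24.58% K₂O

%K₂O = 20.4 / 0.8301 = 24.5754%.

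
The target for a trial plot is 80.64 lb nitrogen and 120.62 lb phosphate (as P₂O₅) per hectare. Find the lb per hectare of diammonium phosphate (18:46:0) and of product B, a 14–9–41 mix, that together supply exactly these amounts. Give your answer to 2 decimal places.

199.78 lb diammonium phosphate, 319.15 lb product B

Per-hectare balance (a = diammonium phosphate, b = product B):
N: 0.18·a + 0.14·b = 80.64
P₂O₅: 0.46·a + 0.09·b = 120.62
Eliminate b: (row1) − 0.14/0.09·(row2) → -0.535556·a = -106.991, so a = 199.776.
Then b = (120.62 − 0.46·199.776) / 0.09 = 319.145.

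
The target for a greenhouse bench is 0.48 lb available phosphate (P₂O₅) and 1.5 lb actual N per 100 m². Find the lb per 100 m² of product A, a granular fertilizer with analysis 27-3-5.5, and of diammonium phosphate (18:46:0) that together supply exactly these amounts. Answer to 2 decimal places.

Per-100 m² balance (a = product A, b = diammonium phosphate):
P₂O₅: 0.03·a + 0.46·b = 0.48
N: 0.27·a + 0.18·b = 1.5
Eliminate b: (row1) − 0.46/0.18·(row2) → -0.66·a = -3.35333, so a = 5.08081.
Then b = (1.5 − 0.27·5.08081) / 0.18 = 0.712121.

5.08 lb product A, 0.71 lb diammonium phosphate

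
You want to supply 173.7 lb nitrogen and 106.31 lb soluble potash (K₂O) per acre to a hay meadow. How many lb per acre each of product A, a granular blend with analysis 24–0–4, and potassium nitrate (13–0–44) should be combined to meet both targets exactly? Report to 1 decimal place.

623.6 lb product A, 184.9 lb potassium nitrate

Let a = lb of product A, b = lb of potassium nitrate (per acre).
N: 0.24·a + 0.13·b = 173.7
K₂O: 0.04·a + 0.44·b = 106.31
From row1: a = (173.7 − 0.13·b) / 0.24.
Into row2: 0.04·(173.7 − 0.13·b)/0.24 + 0.44·b = 106.31 → b = 184.924, a = 623.583.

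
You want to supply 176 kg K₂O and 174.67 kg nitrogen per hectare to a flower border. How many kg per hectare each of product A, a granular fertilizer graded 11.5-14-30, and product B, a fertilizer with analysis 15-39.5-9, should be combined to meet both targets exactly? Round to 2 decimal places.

With a, b = kg per hectare of product A and product B:
K₂O: 0.3·a + 0.09·b = 176
N: 0.115·a + 0.15·b = 174.67
Solving simultaneously: a = 308.216, b = 928.167.

308.22 kg product A, 928.17 kg product B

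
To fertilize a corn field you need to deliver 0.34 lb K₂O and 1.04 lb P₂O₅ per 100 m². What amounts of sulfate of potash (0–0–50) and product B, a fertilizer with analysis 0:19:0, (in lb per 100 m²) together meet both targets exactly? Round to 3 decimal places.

0.680 lb sulfate of potash, 5.474 lb product B

Per-100 m² balance (a = sulfate of potash, b = product B):
K₂O: 0.5·a + 0·b = 0.34
P₂O₅: 0·a + 0.19·b = 1.04
Solving simultaneously: a = 0.68, b = 5.47368.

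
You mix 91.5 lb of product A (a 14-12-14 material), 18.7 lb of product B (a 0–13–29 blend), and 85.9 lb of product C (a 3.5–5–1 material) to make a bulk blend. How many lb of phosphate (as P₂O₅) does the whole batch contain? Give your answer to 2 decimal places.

P₂O₅ mass = 12%×91.5 + 13%×18.7 + 5%×85.9 = 17.706 lb.

17.71 lb P₂O₅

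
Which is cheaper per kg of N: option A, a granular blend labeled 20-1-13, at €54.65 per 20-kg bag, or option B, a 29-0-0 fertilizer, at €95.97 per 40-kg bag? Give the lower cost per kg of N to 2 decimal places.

€8.27 per kg N (option B)

option A: N per bag = 20 × 20% = 4 kg; cost = 54.65 / 4 = €13.6625/kg N.
option B: N per bag = 40 × 29% = 11.6 kg; cost = 95.97 / 11.6 = €8.2733/kg N.
option B is cheaper.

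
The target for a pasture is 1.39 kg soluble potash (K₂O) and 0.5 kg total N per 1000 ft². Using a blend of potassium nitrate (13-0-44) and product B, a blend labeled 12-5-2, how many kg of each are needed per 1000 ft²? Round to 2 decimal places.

With a, b = kg per 1000 ft² of potassium nitrate and product B:
K₂O: 0.44·a + 0.02·b = 1.39
N: 0.13·a + 0.12·b = 0.5
Eliminate a: (row1) − 0.44/0.13·(row2) → -0.386154·b = -0.302308, so b = 0.782869.
Back-substitute: a = (1.39 − 0.02·0.782869) / 0.44 = 3.12351.

3.12 kg potassium nitrate, 0.78 kg product B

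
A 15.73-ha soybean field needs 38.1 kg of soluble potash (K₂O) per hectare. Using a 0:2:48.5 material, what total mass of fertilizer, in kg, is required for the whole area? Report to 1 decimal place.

Product per hectare = 38.1 / 48.5% = 78.5567 kg.
Total product = 78.5567 × 15.73 = 1235.697 kg.

1235.7 kg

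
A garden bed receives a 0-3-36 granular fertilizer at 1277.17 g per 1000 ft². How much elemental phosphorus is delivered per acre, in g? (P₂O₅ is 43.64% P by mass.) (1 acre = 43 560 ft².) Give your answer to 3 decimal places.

728.354 g P per acre

P₂O₅ per 1000 ft² = 1277.17 × 3% = 38.3151 g.
Elemental P = 38.3151 × 0.4364 = 16.7207 g per 1000 ft².
Convert to per acre: 16.7207 × 43.56 = 728.3541 g.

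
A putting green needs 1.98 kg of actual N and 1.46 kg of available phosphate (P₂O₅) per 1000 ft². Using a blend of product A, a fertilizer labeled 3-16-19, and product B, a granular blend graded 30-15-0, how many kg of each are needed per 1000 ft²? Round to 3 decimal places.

Per-1000 ft² balance (a = product A, b = product B):
N: 0.03·a + 0.3·b = 1.98
P₂O₅: 0.16·a + 0.15·b = 1.46
Eliminate b: (row1) − 0.3/0.15·(row2) → -0.29·a = -0.94, so a = 3.24138.
Then b = (1.46 − 0.16·3.24138) / 0.15 = 6.27586.

3.241 kg product A, 6.276 kg product B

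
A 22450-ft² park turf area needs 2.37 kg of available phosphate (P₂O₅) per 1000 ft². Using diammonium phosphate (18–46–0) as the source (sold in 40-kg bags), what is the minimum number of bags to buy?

Product per 1000 ft² = 2.37 / 46% = 5.15217 kg.
Total product = 5.15217 × 22450 / 1000 = 115.666 kg.
Bags = ⌈115.666 / 40⌉ = 3.

3 bags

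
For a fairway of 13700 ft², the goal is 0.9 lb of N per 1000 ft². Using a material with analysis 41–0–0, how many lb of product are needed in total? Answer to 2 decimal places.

30.07 lb

Product per 1000 ft² = 0.9 / 41% = 2.19512 lb.
Total product = 2.19512 × 13700 / 1000 = 30.0732 lb.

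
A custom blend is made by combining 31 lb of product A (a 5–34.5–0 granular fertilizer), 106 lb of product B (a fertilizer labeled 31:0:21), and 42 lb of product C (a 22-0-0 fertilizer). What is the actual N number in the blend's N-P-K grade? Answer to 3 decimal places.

Total mass = 31 + 106 + 42 = 179 lb.
N mass = 5%×31 + 31%×106 + 22%×42 = 43.65 lb.
% N = 43.65 / 179 = 24.38547%.

24.385% N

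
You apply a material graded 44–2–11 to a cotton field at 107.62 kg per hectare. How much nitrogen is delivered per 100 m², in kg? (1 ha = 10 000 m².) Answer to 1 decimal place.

nitrogen per hectare = 107.62 × 44% = 47.3528 kg.
Convert to per 100 m²: 47.3528 × 0.01 = 0.473528 kg.

0.5 kg N per hundred sq m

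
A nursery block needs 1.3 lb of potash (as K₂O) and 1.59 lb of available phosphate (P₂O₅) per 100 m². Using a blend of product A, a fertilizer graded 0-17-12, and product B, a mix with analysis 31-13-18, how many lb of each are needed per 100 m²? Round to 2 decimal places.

With a, b = lb per 100 m² of product A and product B:
K₂O: 0.12·a + 0.18·b = 1.3
P₂O₅: 0.17·a + 0.13·b = 1.59
Eliminate b: (row1) − 0.18/0.13·(row2) → -0.115385·a = -0.901538, so a = 7.81333.
Then b = (1.59 − 0.17·7.81333) / 0.13 = 2.01333.

7.81 lb product A, 2.01 lb product B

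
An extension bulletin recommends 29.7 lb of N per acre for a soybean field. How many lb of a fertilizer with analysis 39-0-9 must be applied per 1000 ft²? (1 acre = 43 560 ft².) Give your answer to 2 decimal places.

1.75 lb of product per thousand sq ft

Product per acre = 29.7 / 39% = 76.1538 lb.
Convert to per 1000 ft²: 76.1538 × 0.0229568 = 1.74825 lb.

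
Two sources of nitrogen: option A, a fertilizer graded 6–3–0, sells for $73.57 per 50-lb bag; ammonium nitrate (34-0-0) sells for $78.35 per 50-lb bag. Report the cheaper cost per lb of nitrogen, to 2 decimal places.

$4.61 per lb N (ammonium nitrate)

option A: N per bag = 50 × 6% = 3 lb; cost = 73.57 / 3 = $24.5233/lb N.
ammonium nitrate: N per bag = 50 × 34% = 17 lb; cost = 78.35 / 17 = $4.6088/lb N.
ammonium nitrate is cheaper.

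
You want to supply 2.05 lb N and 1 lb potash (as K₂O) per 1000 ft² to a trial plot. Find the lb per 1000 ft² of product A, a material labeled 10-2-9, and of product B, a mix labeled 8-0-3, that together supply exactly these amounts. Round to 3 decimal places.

Per-1000 ft² balance (a = product A, b = product B):
N: 0.1·a + 0.08·b = 2.05
K₂O: 0.09·a + 0.03·b = 1
Eliminate a: (row1) − 0.1/0.09·(row2) → 0.0466667·b = 0.938889, so b = 20.11905.
Back-substitute: a = (2.05 − 0.08·20.11905) / 0.1 = 4.40476.

4.405 lb product A, 20.119 lb product B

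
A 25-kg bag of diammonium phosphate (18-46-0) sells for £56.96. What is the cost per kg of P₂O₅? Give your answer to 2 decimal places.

£4.95 per kg P₂O₅

P₂O₅ in bag = 25 × 46% = 11.5 kg.
Cost per kg P₂O₅ = £56.96 / 11.5 = £4.9530.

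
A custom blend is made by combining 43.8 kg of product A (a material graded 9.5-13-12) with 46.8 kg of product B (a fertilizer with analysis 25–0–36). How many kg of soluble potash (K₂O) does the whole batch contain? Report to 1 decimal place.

K₂O mass = 12%×43.8 + 36%×46.8 = 22.104 kg.

22.1 kg K₂O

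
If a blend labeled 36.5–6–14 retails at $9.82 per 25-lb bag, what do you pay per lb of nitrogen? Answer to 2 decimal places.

$1.08 per lb N

N in bag = 25 × 36.5% = 9.125 lb.
Cost per lb N = $9.82 / 9.125 = $1.0762.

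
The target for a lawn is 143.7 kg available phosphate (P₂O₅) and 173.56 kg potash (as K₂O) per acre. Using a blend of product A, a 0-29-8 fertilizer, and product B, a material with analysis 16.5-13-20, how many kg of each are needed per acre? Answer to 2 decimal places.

129.77 kg product A, 815.89 kg product B

Per-acre balance (a = product A, b = product B):
P₂O₅: 0.29·a + 0.13·b = 143.7
K₂O: 0.08·a + 0.2·b = 173.56
Solving simultaneously: a = 129.773, b = 815.891.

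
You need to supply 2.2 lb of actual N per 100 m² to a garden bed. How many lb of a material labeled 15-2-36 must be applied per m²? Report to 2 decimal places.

Product per 100 m² = 2.2 / 15% = 14.6667 lb.
Convert to per m²: 14.6667 × 0.01 = 0.146667 lb.

0.15 lb of product per sq m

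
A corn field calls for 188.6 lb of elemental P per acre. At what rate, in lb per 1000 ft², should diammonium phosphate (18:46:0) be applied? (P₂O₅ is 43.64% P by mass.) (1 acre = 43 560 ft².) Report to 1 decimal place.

As P₂O₅: 188.6 / 0.4364 = 432.172 lb per acre.
Product per acre = 432.172 / 46% = 939.505 lb.
Convert to per 1000 ft²: 939.505 × 0.0229568 = 21.5681 lb.

21.6 lb of product per thousand sq ft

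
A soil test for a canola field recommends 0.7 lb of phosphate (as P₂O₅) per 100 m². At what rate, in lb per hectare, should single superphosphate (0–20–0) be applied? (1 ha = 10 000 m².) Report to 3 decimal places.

Product per 100 m² = 0.7 / 20% = 3.5 lb.
Convert to per hectare: 3.5 × 100 = 350 lb.

350.000 lb of product per hectare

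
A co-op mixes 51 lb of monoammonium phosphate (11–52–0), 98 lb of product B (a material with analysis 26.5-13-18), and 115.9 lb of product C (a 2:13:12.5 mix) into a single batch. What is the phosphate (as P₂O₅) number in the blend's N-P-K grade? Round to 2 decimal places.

Total mass = 51 + 98 + 115.9 = 264.9 lb.
P₂O₅ mass = 52%×51 + 13%×98 + 13%×115.9 = 54.327 lb.
% P₂O₅ = 54.327 / 264.9 = 20.5085%.

20.51% P₂O₅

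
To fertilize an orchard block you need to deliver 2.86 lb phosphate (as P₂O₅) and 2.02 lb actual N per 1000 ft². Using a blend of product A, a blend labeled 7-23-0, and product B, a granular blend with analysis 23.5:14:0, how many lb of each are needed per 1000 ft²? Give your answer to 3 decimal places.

Per-1000 ft² balance (a = product A, b = product B):
P₂O₅: 0.23·a + 0.14·b = 2.86
N: 0.07·a + 0.235·b = 2.02
From row1: a = (2.86 − 0.14·b) / 0.23.
Into row2: 0.07·(2.86 − 0.14·b)/0.23 + 0.235·b = 2.02 → b = 5.97514, a = 8.79774.

8.798 lb product A, 5.975 lb product B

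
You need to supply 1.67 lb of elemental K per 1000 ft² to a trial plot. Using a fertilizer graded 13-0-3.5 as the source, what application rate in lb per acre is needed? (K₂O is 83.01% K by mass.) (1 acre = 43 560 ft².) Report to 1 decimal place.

2503.8 lb of product per acre

As K₂O: 1.67 / 0.8301 = 2.01181 lb per 1000 ft².
Product per 1000 ft² = 2.01181 / 3.5% = 57.4802 lb.
Convert to per acre: 57.4802 × 43.56 = 2503.84 lb.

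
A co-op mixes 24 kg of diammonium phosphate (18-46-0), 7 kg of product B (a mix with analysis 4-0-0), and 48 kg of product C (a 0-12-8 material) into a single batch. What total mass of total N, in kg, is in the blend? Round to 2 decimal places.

N mass = 18%×24 + 4%×7 + 0%×48 = 4.6 kg.

4.60 kg N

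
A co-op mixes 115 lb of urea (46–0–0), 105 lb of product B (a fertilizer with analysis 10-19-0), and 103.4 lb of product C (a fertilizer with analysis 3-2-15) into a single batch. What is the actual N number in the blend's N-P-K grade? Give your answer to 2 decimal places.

20.56% N

Total mass = 115 + 105 + 103.4 = 323.4 lb.
N mass = 46%×115 + 10%×105 + 3%×103.4 = 66.502 lb.
% N = 66.502 / 323.4 = 20.5634%.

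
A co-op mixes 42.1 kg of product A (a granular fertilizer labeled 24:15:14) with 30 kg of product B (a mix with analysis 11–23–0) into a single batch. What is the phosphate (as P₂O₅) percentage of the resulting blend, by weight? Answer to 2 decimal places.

Total mass = 42.1 + 30 = 72.1 kg.
P₂O₅ mass = 15%×42.1 + 23%×30 = 13.215 kg.
% P₂O₅ = 13.215 / 72.1 = 18.3287%.

18.33% P₂O₅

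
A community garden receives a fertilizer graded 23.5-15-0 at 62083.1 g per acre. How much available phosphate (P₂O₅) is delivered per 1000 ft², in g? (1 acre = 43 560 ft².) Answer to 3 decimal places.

P₂O₅ per acre = 62083.1 × 15% = 9312.47 g.
Convert to per 1000 ft²: 9312.47 × 0.0229568 = 213.7848 g.

213.785 g P₂O₅ per thousand sq ft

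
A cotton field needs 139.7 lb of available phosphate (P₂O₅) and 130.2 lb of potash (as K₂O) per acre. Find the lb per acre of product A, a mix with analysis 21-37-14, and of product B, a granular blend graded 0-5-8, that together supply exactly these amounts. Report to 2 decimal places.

With a, b = lb per acre of product A and product B:
P₂O₅: 0.37·a + 0.05·b = 139.7
K₂O: 0.14·a + 0.08·b = 130.2
Eliminate a: (row1) − 0.37/0.14·(row2) → -0.161429·b = -204.4, so b = 1266.1947.
Back-substitute: a = (139.7 − 0.05·1266.1947) / 0.37 = 206.4602.

206.46 lb product A, 1266.19 lb product B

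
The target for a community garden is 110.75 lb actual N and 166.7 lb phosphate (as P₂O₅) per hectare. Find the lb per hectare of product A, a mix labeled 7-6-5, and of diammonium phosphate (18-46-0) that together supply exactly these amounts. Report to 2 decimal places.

978.46 lb product A, 234.77 lb diammonium phosphate

Per-hectare balance (a = product A, b = diammonium phosphate):
N: 0.07·a + 0.18·b = 110.75
P₂O₅: 0.06·a + 0.46·b = 166.7
Eliminate a: (row1) − 0.07/0.06·(row2) → -0.356667·b = -83.7333, so b = 234.766.
Back-substitute: a = (110.75 − 0.18·234.766) / 0.07 = 978.458.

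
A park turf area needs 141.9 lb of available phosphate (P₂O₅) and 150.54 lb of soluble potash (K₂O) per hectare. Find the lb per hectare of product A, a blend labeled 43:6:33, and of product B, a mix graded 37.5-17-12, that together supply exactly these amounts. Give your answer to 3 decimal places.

175.129 lb product A, 772.896 lb product B

Let a = lb of product A, b = lb of product B (per hectare).
P₂O₅: 0.06·a + 0.17·b = 141.9
K₂O: 0.33·a + 0.12·b = 150.54
From row1: a = (141.9 − 0.17·b) / 0.06.
Into row2: 0.33·(141.9 − 0.17·b)/0.06 + 0.12·b = 150.54 → b = 772.8957, a = 175.1288.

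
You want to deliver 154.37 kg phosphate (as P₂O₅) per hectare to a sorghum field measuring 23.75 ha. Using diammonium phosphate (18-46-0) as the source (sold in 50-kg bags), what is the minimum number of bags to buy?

160 bags

Product per hectare = 154.37 / 46% = 335.587 kg.
Total product = 335.587 × 23.75 = 7970.19 kg.
Bags = ⌈7970.19 / 50⌉ = 160.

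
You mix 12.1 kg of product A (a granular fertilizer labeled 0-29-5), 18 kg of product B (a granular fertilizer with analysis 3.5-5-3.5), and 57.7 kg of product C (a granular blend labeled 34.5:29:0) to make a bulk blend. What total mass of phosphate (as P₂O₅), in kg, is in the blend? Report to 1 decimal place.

P₂O₅ mass = 29%×12.1 + 5%×18 + 29%×57.7 = 21.142 kg.

21.1 kg P₂O₅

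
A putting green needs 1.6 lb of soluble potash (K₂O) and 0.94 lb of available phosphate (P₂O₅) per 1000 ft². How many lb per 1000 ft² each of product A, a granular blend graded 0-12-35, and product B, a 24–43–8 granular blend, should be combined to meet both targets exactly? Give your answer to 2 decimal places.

Per-1000 ft² balance (a = product A, b = product B):
K₂O: 0.35·a + 0.08·b = 1.6
P₂O₅: 0.12·a + 0.43·b = 0.94
Solving simultaneously: a = 4.34918, b = 0.972321.

4.35 lb product A, 0.97 lb product B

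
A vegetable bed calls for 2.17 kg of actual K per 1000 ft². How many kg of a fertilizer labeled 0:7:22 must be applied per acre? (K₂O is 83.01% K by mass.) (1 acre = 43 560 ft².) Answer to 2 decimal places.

As K₂O: 2.17 / 0.8301 = 2.61414 kg per 1000 ft².
Product per 1000 ft² = 2.61414 / 22% = 11.8825 kg.
Convert to per acre: 11.8825 × 43.56 = 517.6003 kg.

517.60 kg of product per acre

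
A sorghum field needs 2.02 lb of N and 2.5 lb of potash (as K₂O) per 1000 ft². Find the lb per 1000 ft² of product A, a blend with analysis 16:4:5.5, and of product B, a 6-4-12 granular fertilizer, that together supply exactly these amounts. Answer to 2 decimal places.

5.81 lb product A, 18.17 lb product B

With a, b = lb per 1000 ft² of product A and product B:
N: 0.16·a + 0.06·b = 2.02
K₂O: 0.055·a + 0.12·b = 2.5
Eliminate a: (row1) − 0.16/0.055·(row2) → -0.289091·b = -5.25273, so b = 18.1698.
Back-substitute: a = (2.02 − 0.06·18.1698) / 0.16 = 5.81132.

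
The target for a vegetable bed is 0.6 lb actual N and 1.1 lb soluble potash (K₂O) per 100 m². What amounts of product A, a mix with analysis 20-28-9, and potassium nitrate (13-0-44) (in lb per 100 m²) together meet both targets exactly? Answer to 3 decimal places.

With a, b = lb per 100 m² of product A and potassium nitrate:
N: 0.2·a + 0.13·b = 0.6
K₂O: 0.09·a + 0.44·b = 1.1
Eliminate a: (row1) − 0.2/0.09·(row2) → -0.847778·b = -1.84444, so b = 2.17562.
Back-substitute: a = (0.6 − 0.13·2.17562) / 0.2 = 1.58585.

1.586 lb product A, 2.176 lb potassium nitrate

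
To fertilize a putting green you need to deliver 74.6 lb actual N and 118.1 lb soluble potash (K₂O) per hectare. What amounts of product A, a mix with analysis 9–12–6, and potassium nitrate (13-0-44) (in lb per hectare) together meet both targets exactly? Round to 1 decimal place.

With a, b = lb per hectare of product A and potassium nitrate:
N: 0.09·a + 0.13·b = 74.6
K₂O: 0.06·a + 0.44·b = 118.1
From row1: a = (74.6 − 0.13·b) / 0.09.
Into row2: 0.06·(74.6 − 0.13·b)/0.09 + 0.44·b = 118.1 → b = 193.491, a = 549.403.

549.4 lb product A, 193.5 lb potassium nitrate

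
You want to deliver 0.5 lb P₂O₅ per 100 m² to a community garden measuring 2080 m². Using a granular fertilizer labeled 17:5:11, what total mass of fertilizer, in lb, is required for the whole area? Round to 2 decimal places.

208.00 lb

Product per 100 m² = 0.5 / 5% = 10 lb.
Total product = 10 × 2080 / 100 = 208 lb.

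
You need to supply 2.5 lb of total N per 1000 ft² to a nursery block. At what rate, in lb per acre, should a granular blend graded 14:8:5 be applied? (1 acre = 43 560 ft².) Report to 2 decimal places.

777.86 lb of product per acre

Product per 1000 ft² = 2.5 / 14% = 17.8571 lb.
Convert to per acre: 17.8571 × 43.56 = 777.857 lb.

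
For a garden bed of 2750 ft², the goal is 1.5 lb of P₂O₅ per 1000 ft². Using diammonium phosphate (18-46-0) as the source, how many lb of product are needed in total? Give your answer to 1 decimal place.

9.0 lb

Product per 1000 ft² = 1.5 / 46% = 3.26087 lb.
Total product = 3.26087 × 2750 / 1000 = 8.96739 lb.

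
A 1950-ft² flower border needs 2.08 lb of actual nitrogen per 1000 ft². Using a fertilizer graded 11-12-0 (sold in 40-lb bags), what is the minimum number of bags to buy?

1 bags

Product per 1000 ft² = 2.08 / 11% = 18.9091 lb.
Total product = 18.9091 × 1950 / 1000 = 36.8727 lb.
Bags = ⌈36.8727 / 40⌉ = 1.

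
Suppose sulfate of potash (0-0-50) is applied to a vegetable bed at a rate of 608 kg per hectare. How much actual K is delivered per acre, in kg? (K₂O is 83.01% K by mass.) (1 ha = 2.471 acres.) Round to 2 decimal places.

102.12 kg K per acre

K₂O per hectare = 608 × 50% = 304 kg.
Elemental K = 304 × 0.8301 = 252.35 kg per hectare.
Convert to per acre: 252.35 × 0.404694 = 102.1248 kg.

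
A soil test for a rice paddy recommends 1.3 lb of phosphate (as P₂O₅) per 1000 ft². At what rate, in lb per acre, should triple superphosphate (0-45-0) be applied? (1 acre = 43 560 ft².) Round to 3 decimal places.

Product per 1000 ft² = 1.3 / 45% = 2.88889 lb.
Convert to per acre: 2.88889 × 43.56 = 125.84 lb.

125.840 lb of product per acre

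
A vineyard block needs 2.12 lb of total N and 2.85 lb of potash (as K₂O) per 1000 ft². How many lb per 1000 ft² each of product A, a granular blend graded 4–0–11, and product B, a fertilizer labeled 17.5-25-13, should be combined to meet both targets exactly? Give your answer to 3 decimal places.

Per-1000 ft² balance (a = product A, b = product B):
N: 0.04·a + 0.175·b = 2.12
K₂O: 0.11·a + 0.13·b = 2.85
From row1: a = (2.12 − 0.175·b) / 0.04.
Into row2: 0.11·(2.12 − 0.175·b)/0.04 + 0.13·b = 2.85 → b = 8.48399, a = 15.8826.

15.883 lb product A, 8.484 lb product B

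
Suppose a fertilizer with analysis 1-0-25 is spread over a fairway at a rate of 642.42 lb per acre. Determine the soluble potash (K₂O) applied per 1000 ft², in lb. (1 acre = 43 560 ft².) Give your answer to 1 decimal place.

K₂O per acre = 642.42 × 25% = 160.605 lb.
Convert to per 1000 ft²: 160.605 × 0.0229568 = 3.68698 lb.

3.7 lb K₂O per thousand sq ft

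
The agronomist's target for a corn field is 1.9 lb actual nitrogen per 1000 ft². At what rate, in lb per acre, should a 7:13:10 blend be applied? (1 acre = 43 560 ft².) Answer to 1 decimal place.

1182.3 lb of product per acre

Product per 1000 ft² = 1.9 / 7% = 27.1429 lb.
Convert to per acre: 27.1429 × 43.56 = 1182.34 lb.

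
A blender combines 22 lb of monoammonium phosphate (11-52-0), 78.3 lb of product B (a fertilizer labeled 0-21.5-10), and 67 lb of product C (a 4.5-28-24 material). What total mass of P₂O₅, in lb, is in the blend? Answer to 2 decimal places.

47.03 lb P₂O₅

P₂O₅ mass = 52%×22 + 21.5%×78.3 + 28%×67 = 47.0345 lb.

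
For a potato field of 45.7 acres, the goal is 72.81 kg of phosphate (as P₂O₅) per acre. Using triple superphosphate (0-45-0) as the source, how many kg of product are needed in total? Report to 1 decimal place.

Product per acre = 72.81 / 45% = 161.8 kg.
Total product = 161.8 × 45.7 = 7394.26 kg.

7394.3 kg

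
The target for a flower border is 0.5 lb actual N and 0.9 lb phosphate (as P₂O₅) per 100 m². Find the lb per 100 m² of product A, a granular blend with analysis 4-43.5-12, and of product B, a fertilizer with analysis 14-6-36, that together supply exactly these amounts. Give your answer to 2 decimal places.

Per-100 m² balance (a = product A, b = product B):
N: 0.04·a + 0.14·b = 0.5
P₂O₅: 0.435·a + 0.06·b = 0.9
From row1: a = (0.5 − 0.14·b) / 0.04.
Into row2: 0.435·(0.5 − 0.14·b)/0.04 + 0.06·b = 0.9 → b = 3.10256, a = 1.64103.

1.64 lb product A, 3.10 lb product B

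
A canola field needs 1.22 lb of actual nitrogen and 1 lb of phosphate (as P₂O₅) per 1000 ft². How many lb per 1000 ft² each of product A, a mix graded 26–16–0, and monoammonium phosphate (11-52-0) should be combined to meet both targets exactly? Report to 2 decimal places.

With a, b = lb per 1000 ft² of product A and monoammonium phosphate:
N: 0.26·a + 0.11·b = 1.22
P₂O₅: 0.16·a + 0.52·b = 1
Solving simultaneously: a = 4.45918, b = 0.55102.

4.46 lb product A, 0.55 lb monoammonium phosphate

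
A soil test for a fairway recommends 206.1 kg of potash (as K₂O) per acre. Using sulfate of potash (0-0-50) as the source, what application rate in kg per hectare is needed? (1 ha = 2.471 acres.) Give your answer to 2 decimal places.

1018.55 kg of product per hectare

Product per acre = 206.1 / 50% = 412.2 kg.
Convert to per hectare: 412.2 × 2.471 = 1018.546 kg.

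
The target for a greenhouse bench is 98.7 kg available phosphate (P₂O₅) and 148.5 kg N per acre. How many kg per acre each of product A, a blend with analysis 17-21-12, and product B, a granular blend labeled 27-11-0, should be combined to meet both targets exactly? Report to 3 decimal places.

With a, b = kg per acre of product A and product B:
P₂O₅: 0.21·a + 0.11·b = 98.7
N: 0.17·a + 0.27·b = 148.5
From row1: a = (98.7 − 0.11·b) / 0.21.
Into row2: 0.17·(98.7 − 0.11·b)/0.21 + 0.27·b = 148.5 → b = 379.1053, a = 271.4211.

271.421 kg product A, 379.105 kg product B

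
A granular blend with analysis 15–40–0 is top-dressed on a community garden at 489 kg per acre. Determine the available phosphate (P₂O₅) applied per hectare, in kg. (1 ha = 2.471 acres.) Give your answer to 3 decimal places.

483.328 kg P₂O₅ per hectare

P₂O₅ per acre = 489 × 40% = 195.6 kg.
Convert to per hectare: 195.6 × 2.471 = 483.3276 kg.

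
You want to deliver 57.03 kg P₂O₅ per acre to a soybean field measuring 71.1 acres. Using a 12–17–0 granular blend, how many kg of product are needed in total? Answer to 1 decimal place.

23852.0 kg

Product per acre = 57.03 / 17% = 335.471 kg.
Total product = 335.471 × 71.1 = 23851.96 kg.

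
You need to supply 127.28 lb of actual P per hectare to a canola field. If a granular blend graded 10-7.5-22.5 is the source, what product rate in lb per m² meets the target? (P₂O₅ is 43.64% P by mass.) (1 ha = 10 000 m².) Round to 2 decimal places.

0.39 lb of product per sq m

As P₂O₅: 127.28 / 0.4364 = 291.659 lb per hectare.
Product per hectare = 291.659 / 7.5% = 3888.79 lb.
Convert to per m²: 3888.79 × 0.0001 = 0.388879 lb.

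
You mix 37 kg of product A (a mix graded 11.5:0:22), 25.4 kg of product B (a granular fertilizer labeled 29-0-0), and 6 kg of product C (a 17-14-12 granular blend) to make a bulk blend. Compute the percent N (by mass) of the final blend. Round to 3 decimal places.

18.481% N

Total mass = 37 + 25.4 + 6 = 68.4 kg.
N mass = 11.5%×37 + 29%×25.4 + 17%×6 = 12.641 kg.
% N = 12.641 / 68.4 = 18.48099%.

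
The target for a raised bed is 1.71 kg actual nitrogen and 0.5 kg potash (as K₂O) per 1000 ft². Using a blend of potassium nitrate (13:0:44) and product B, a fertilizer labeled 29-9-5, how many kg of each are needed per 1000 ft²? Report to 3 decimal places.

With a, b = kg per 1000 ft² of potassium nitrate and product B:
N: 0.13·a + 0.29·b = 1.71
K₂O: 0.44·a + 0.05·b = 0.5
Eliminate a: (row1) − 0.13/0.44·(row2) → 0.275227·b = 1.56227, so b = 5.6763.
Back-substitute: a = (1.71 − 0.29·5.6763) / 0.13 = 0.491329.

0.491 kg potassium nitrate, 5.676 kg product B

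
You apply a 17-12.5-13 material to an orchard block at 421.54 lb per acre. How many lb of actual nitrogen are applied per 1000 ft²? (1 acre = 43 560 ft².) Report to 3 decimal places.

1.645 lb N per thousand sq ft

nitrogen per acre = 421.54 × 17% = 71.6618 lb.
Convert to per 1000 ft²: 71.6618 × 0.0229568 = 1.64513 lb.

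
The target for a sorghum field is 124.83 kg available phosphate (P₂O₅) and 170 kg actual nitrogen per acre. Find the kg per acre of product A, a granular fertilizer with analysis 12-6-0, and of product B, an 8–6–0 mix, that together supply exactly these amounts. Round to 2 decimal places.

With a, b = kg per acre of product A and product B:
P₂O₅: 0.06·a + 0.06·b = 124.83
N: 0.12·a + 0.08·b = 170
From row1: a = (124.83 − 0.06·b) / 0.06.
Into row2: 0.12·(124.83 − 0.06·b)/0.06 + 0.08·b = 170 → b = 1991.5, a = 89.

89.00 kg product A, 1991.50 kg product B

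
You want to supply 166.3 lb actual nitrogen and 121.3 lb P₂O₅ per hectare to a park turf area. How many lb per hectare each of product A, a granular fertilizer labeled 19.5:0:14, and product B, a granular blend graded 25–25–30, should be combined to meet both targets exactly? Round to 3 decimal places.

Per-hectare balance (a = product A, b = product B):
N: 0.195·a + 0.25·b = 166.3
P₂O₅: 0·a + 0.25·b = 121.3
Solving simultaneously: a = 230.7692, b = 485.2.

230.769 lb product A, 485.200 lb product B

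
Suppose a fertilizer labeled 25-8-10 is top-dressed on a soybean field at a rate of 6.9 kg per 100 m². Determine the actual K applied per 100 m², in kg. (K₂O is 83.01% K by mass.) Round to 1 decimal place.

0.6 kg K per hundred sq m

K₂O per 100 m² = 6.9 × 10% = 0.69 kg.
Elemental K = 0.69 × 0.8301 = 0.572769 kg per 100 m².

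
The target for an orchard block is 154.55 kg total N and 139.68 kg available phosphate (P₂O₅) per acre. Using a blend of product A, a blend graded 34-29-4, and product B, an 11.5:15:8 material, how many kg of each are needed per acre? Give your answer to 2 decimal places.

Let a = kg of product A, b = kg of product B (per acre).
N: 0.34·a + 0.115·b = 154.55
P₂O₅: 0.29·a + 0.15·b = 139.68
From row1: a = (154.55 − 0.115·b) / 0.34.
Into row2: 0.29·(154.55 − 0.115·b)/0.34 + 0.15·b = 139.68 → b = 151.371, a = 403.3598.

403.36 kg product A, 151.37 kg product B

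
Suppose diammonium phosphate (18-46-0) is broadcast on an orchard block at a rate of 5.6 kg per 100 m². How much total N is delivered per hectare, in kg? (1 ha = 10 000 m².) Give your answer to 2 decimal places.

100.80 kg N per hectare

nitrogen per 100 m² = 5.6 × 18% = 1.008 kg.
Convert to per hectare: 1.008 × 100 = 100.8 kg.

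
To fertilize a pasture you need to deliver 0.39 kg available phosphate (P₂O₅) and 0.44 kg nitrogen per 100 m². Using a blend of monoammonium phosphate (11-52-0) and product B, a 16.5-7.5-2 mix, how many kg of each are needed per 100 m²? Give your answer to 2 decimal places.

With a, b = kg per 100 m² of monoammonium phosphate and product B:
P₂O₅: 0.52·a + 0.075·b = 0.39
N: 0.11·a + 0.165·b = 0.44
Solving simultaneously: a = 0.404255, b = 2.39716.

0.40 kg monoammonium phosphate, 2.40 kg product B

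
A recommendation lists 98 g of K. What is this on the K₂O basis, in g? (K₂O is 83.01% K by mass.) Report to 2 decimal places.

118.06 g K₂O

K₂O = 98 / 0.8301 = 118.058 g.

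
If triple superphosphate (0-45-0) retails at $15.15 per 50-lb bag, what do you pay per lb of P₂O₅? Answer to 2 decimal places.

$0.67 per lb P₂O₅

P₂O₅ in bag = 50 × 45% = 22.5 lb.
Cost per lb P₂O₅ = $15.15 / 22.5 = $0.6733.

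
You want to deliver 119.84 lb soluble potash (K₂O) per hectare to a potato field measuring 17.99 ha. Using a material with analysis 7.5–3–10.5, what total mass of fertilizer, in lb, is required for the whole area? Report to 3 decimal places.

20532.587 lb

Product per hectare = 119.84 / 10.5% = 1141.33 lb.
Total product = 1141.33 × 17.99 = 20532.5867 lb.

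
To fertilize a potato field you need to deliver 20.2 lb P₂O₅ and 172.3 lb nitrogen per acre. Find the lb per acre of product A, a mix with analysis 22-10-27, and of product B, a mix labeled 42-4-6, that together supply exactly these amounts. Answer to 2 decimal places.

Per-acre balance (a = product A, b = product B):
P₂O₅: 0.1·a + 0.04·b = 20.2
N: 0.22·a + 0.42·b = 172.3
From row1: a = (20.2 − 0.04·b) / 0.1.
Into row2: 0.22·(20.2 − 0.04·b)/0.1 + 0.42·b = 172.3 → b = 385.1205, a = 47.9518.

47.95 lb product A, 385.12 lb product B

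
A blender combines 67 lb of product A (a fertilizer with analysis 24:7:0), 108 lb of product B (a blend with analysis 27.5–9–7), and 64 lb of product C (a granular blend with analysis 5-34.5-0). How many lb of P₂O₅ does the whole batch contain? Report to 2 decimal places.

P₂O₅ mass = 7%×67 + 9%×108 + 34.5%×64 = 36.49 lb.

36.49 lb P₂O₅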